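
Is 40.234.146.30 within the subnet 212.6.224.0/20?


Subnet network: 212.6.224.0
Test IP AND mask: 40.234.144.0
No, 40.234.146.30 is not in 212.6.224.0/20


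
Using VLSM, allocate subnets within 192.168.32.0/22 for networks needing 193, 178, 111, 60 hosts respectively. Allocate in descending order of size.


193 hosts -> /24 (254 usable): 192.168.32.0/24
178 hosts -> /24 (254 usable): 192.168.33.0/24
111 hosts -> /25 (126 usable): 192.168.34.0/25
60 hosts -> /26 (62 usable): 192.168.34.128/26
Allocation: 192.168.32.0/24 (193 hosts, 254 usable); 192.168.33.0/24 (178 hosts, 254 usable); 192.168.34.0/25 (111 hosts, 126 usable); 192.168.34.128/26 (60 hosts, 62 usable)


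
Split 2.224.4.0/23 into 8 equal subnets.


New prefix = 23 + 3 = 26
Each subnet has 64 addresses
  2.224.4.0/26
  2.224.4.64/26
  2.224.4.128/26
  2.224.4.192/26
  2.224.5.0/26
  2.224.5.64/26
  2.224.5.128/26
  2.224.5.192/26
Subnets: 2.224.4.0/26, 2.224.4.64/26, 2.224.4.128/26, 2.224.4.192/26, 2.224.5.0/26, 2.224.5.64/26, 2.224.5.128/26, 2.224.5.192/26


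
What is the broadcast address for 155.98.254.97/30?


Network: 155.98.254.96/30
Host bits = 2
Set all host bits to 1:
Broadcast: 155.98.254.99


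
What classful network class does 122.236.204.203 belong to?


First octet: 122
Binary: 01111010
0xxxxxxx -> Class A (1-126)
Class A, default mask 255.0.0.0 (/8)


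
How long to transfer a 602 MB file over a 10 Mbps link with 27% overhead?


Effective throughput = 10 * (1 - 27/100) = 7.3 Mbps
File size in Mb = 602 * 8 = 4816 Mb
Time = 4816 / 7.3
Time = 659.726 seconds


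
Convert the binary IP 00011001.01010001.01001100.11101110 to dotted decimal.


00011001 = 25
01010001 = 81
01001100 = 76
11101110 = 238
IP: 25.81.76.238


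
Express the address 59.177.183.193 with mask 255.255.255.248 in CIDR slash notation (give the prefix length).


Binary: 11111111.11111111.11111111.11111000
Count leading 1s
Prefix: /29


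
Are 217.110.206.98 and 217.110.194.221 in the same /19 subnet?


Mask: 255.255.224.0
217.110.206.98 AND mask = 217.110.192.0
217.110.194.221 AND mask = 217.110.192.0
Yes, same subnet (217.110.192.0)


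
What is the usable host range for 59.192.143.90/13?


Network: 59.192.0.0
Broadcast: 59.199.255.255
First usable = network + 1
Last usable = broadcast - 1
Range: 59.192.0.1 to 59.199.255.254


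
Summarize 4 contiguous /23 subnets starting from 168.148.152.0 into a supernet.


Original prefix: /23
Number of subnets: 4 = 2^2
New prefix = 23 - 2 = 21
Supernet: 168.148.152.0/21


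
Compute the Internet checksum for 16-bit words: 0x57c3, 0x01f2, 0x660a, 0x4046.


Sum all words (with carry folding):
+ 0x57c3 = 0x57c3
+ 0x01f2 = 0x59b5
+ 0x660a = 0xbfbf
+ 0x4046 = 0x0006
One's complement: ~0x0006
Checksum = 0xfff9


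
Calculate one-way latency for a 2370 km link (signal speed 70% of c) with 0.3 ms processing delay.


Speed = 0.7 * 3e5 km/s = 210000 km/s
Propagation delay = 2370 / 210000 = 0.0113 s = 11.2857 ms
Processing delay = 0.3 ms
Total one-way latency = 11.5857 ms


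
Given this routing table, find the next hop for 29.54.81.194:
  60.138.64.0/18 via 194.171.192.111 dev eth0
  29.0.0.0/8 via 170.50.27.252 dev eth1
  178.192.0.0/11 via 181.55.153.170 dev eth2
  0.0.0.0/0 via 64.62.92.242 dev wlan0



Longest prefix match for 29.54.81.194:
  /18 60.138.64.0: no
  /8 29.0.0.0: MATCH
  /11 178.192.0.0: no
  /0 0.0.0.0: MATCH
Selected: next-hop 170.50.27.252 via eth1 (matched /8)


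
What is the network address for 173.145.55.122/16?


IP:   10101101.10010001.00110111.01111010
Mask: 11111111.11111111.00000000.00000000
AND operation:
Net:  10101101.10010001.00000000.00000000
Network: 173.145.0.0/16


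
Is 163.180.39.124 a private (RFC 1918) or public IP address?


RFC 1918 private ranges:
  10.0.0.0/8 (10.0.0.0 - 10.255.255.255)
  172.16.0.0/12 (172.16.0.0 - 172.31.255.255)
  192.168.0.0/16 (192.168.0.0 - 192.168.255.255)
Public (not in any RFC 1918 range)


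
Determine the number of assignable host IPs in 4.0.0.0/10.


Host bits = 32 - 10 = 22
Total addresses = 2^22 = 4194304
Usable = total - 2 (network and broadcast)
Usable hosts: 4194302


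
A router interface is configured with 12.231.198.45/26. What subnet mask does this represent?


/26 means 26 network bits, 6 host bits
Binary: 11111111111111111111111111000000
Mask: 255.255.255.192


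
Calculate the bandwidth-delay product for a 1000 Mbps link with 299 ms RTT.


BDP = bandwidth * RTT
= 1000 Mbps * 299 ms
= 1000 * 1e6 * 299 / 1000 bits
= 299000000 bits
= 37375000 bytes
= 36499.0234 KB
BDP = 299000000 bits (37375000 bytes)


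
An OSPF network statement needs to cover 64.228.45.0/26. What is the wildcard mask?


Subnet mask: 255.255.255.192
Wildcard = 255.255.255.255 - subnet mask
255 - 255 = 0
255 - 255 = 0
255 - 255 = 0
255 - 192 = 63
Wildcard: 0.0.0.63


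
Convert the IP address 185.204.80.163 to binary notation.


185 = 10111001
204 = 11001100
80 = 01010000
163 = 10100011
Binary: 10111001.11001100.01010000.10100011


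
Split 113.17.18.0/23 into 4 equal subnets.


New prefix = 23 + 2 = 25
Each subnet has 128 addresses
  113.17.18.0/25
  113.17.18.128/25
  113.17.19.0/25
  113.17.19.128/25
Subnets: 113.17.18.0/25, 113.17.18.128/25, 113.17.19.0/25, 113.17.19.128/25


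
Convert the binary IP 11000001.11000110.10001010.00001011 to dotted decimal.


11000001 = 193
11000110 = 198
10001010 = 138
00001011 = 11
IP: 193.198.138.11


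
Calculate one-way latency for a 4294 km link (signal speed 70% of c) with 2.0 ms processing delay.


Speed = 0.7 * 3e5 km/s = 210000 km/s
Propagation delay = 4294 / 210000 = 0.0204 s = 20.4476 ms
Processing delay = 2.0 ms
Total one-way latency = 22.4476 ms


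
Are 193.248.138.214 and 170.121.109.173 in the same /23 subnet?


Mask: 255.255.254.0
193.248.138.214 AND mask = 193.248.138.0
170.121.109.173 AND mask = 170.121.108.0
No, different subnets (193.248.138.0 vs 170.121.108.0)


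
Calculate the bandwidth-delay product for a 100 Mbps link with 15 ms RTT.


BDP = bandwidth * RTT
= 100 Mbps * 15 ms
= 100 * 1e6 * 15 / 1000 bits
= 1500000 bits
= 187500 bytes
= 183.1055 KB
BDP = 1500000 bits (187500 bytes)


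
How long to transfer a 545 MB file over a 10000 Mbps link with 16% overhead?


Effective throughput = 10000 * (1 - 16/100) = 8400 Mbps
File size in Mb = 545 * 8 = 4360 Mb
Time = 4360 / 8400
Time = 0.519 seconds


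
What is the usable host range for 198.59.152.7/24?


Network: 198.59.152.0
Broadcast: 198.59.152.255
First usable = network + 1
Last usable = broadcast - 1
Range: 198.59.152.1 to 198.59.152.254


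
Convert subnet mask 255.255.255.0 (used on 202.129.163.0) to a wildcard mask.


Subnet mask: 255.255.255.0
Wildcard = 255.255.255.255 - subnet mask
255 - 255 = 0
255 - 255 = 0
255 - 255 = 0
255 - 0 = 255
Wildcard: 0.0.0.255


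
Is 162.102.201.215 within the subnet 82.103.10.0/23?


Subnet network: 82.103.10.0
Test IP AND mask: 162.102.200.0
No, 162.102.201.215 is not in 82.103.10.0/23


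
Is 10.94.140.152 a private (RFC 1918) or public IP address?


RFC 1918 private ranges:
  10.0.0.0/8 (10.0.0.0 - 10.255.255.255)
  172.16.0.0/12 (172.16.0.0 - 172.31.255.255)
  192.168.0.0/16 (192.168.0.0 - 192.168.255.255)
Private (in 10.0.0.0/8)


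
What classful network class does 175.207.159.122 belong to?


First octet: 175
Binary: 10101111
10xxxxxx -> Class B (128-191)
Class B, default mask 255.255.0.0 (/16)


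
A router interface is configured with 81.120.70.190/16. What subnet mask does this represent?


/16 means 16 network bits, 16 host bits
Binary: 11111111111111110000000000000000
Mask: 255.255.0.0


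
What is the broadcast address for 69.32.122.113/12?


Network: 69.32.0.0/12
Host bits = 20
Set all host bits to 1:
Broadcast: 69.47.255.255


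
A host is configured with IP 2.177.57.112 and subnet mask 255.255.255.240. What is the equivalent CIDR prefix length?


Binary: 11111111.11111111.11111111.11110000
Count leading 1s
Prefix: /28


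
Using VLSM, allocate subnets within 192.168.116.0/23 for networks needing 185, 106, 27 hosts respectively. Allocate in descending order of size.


185 hosts -> /24 (254 usable): 192.168.116.0/24
106 hosts -> /25 (126 usable): 192.168.117.0/25
27 hosts -> /27 (30 usable): 192.168.117.128/27
Allocation: 192.168.116.0/24 (185 hosts, 254 usable); 192.168.117.0/25 (106 hosts, 126 usable); 192.168.117.128/27 (27 hosts, 30 usable)


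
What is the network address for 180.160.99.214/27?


IP:   10110100.10100000.01100011.11010110
Mask: 11111111.11111111.11111111.11100000
AND operation:
Net:  10110100.10100000.01100011.11000000
Network: 180.160.99.192/27


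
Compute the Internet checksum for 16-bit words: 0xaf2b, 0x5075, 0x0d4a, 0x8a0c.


Sum all words (with carry folding):
+ 0xaf2b = 0xaf2b
+ 0x5075 = 0xffa0
+ 0x0d4a = 0x0ceb
+ 0x8a0c = 0x96f7
One's complement: ~0x96f7
Checksum = 0x6908


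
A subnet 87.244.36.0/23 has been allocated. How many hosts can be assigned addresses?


Host bits = 32 - 23 = 9
Total addresses = 2^9 = 512
Usable = total - 2 (network and broadcast)
Usable hosts: 510


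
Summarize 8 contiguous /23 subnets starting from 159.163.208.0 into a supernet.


Original prefix: /23
Number of subnets: 8 = 2^3
New prefix = 23 - 3 = 20
Supernet: 159.163.208.0/20


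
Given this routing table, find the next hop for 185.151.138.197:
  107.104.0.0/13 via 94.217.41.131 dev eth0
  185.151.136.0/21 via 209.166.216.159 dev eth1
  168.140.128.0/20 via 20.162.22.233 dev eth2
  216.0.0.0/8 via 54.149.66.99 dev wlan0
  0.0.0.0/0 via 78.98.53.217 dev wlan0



Longest prefix match for 185.151.138.197:
  /13 107.104.0.0: no
  /21 185.151.136.0: MATCH
  /20 168.140.128.0: no
  /8 216.0.0.0: no
  /0 0.0.0.0: MATCH
Selected: next-hop 209.166.216.159 via eth1 (matched /21)


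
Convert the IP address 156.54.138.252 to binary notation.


156 = 10011100
54 = 00110110
138 = 10001010
252 = 11111100
Binary: 10011100.00110110.10001010.11111100


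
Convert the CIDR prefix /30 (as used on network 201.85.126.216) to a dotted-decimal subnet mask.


/30 means 30 network bits, 2 host bits
Binary: 11111111111111111111111111111100
Mask: 255.255.255.252


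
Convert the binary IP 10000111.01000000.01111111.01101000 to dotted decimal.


10000111 = 135
01000000 = 64
01111111 = 127
01101000 = 104
IP: 135.64.127.104


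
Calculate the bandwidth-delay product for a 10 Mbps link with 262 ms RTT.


BDP = bandwidth * RTT
= 10 Mbps * 262 ms
= 10 * 1e6 * 262 / 1000 bits
= 2620000 bits
= 327500 bytes
= 319.8242 KB
BDP = 2620000 bits (327500 bytes)


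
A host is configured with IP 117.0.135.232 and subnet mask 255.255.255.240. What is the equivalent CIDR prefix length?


Binary: 11111111.11111111.11111111.11110000
Count leading 1s
Prefix: /28


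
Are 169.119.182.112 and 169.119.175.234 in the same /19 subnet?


Mask: 255.255.224.0
169.119.182.112 AND mask = 169.119.160.0
169.119.175.234 AND mask = 169.119.160.0
Yes, same subnet (169.119.160.0)


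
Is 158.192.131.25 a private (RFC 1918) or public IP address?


RFC 1918 private ranges:
  10.0.0.0/8 (10.0.0.0 - 10.255.255.255)
  172.16.0.0/12 (172.16.0.0 - 172.31.255.255)
  192.168.0.0/16 (192.168.0.0 - 192.168.255.255)
Public (not in any RFC 1918 range)


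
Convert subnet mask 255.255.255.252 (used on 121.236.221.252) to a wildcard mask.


Subnet mask: 255.255.255.252
Wildcard = 255.255.255.255 - subnet mask
255 - 255 = 0
255 - 255 = 0
255 - 255 = 0
255 - 252 = 3
Wildcard: 0.0.0.3


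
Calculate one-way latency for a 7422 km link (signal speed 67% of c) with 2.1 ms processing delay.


Speed = 0.67 * 3e5 km/s = 201000 km/s
Propagation delay = 7422 / 201000 = 0.0369 s = 36.9254 ms
Processing delay = 2.1 ms
Total one-way latency = 39.0254 ms


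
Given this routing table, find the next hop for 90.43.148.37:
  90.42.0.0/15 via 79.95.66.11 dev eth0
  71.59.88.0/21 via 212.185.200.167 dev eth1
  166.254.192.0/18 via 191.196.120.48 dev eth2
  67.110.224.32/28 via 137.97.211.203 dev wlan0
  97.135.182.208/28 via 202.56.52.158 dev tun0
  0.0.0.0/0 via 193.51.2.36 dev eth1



Longest prefix match for 90.43.148.37:
  /15 90.42.0.0: MATCH
  /21 71.59.88.0: no
  /18 166.254.192.0: no
  /28 67.110.224.32: no
  /28 97.135.182.208: no
  /0 0.0.0.0: MATCH
Selected: next-hop 79.95.66.11 via eth0 (matched /15)


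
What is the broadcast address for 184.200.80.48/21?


Network: 184.200.80.0/21
Host bits = 11
Set all host bits to 1:
Broadcast: 184.200.87.255


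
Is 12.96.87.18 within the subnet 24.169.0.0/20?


Subnet network: 24.169.0.0
Test IP AND mask: 12.96.80.0
No, 12.96.87.18 is not in 24.169.0.0/20


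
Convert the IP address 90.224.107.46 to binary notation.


90 = 01011010
224 = 11100000
107 = 01101011
46 = 00101110
Binary: 01011010.11100000.01101011.00101110


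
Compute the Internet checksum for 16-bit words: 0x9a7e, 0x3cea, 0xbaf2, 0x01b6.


Sum all words (with carry folding):
+ 0x9a7e = 0x9a7e
+ 0x3cea = 0xd768
+ 0xbaf2 = 0x925b
+ 0x01b6 = 0x9411
One's complement: ~0x9411
Checksum = 0x6bee


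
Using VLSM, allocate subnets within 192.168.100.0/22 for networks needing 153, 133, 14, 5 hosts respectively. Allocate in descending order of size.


153 hosts -> /24 (254 usable): 192.168.100.0/24
133 hosts -> /24 (254 usable): 192.168.101.0/24
14 hosts -> /28 (14 usable): 192.168.102.0/28
5 hosts -> /29 (6 usable): 192.168.102.16/29
Allocation: 192.168.100.0/24 (153 hosts, 254 usable); 192.168.101.0/24 (133 hosts, 254 usable); 192.168.102.0/28 (14 hosts, 14 usable); 192.168.102.16/29 (5 hosts, 6 usable)


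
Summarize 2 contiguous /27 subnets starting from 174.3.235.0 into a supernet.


Original prefix: /27
Number of subnets: 2 = 2^1
New prefix = 27 - 1 = 26
Supernet: 174.3.235.0/26


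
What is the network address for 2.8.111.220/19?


IP:   00000010.00001000.01101111.11011100
Mask: 11111111.11111111.11100000.00000000
AND operation:
Net:  00000010.00001000.01100000.00000000
Network: 2.8.96.0/19


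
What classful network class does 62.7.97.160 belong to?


First octet: 62
Binary: 00111110
0xxxxxxx -> Class A (1-126)
Class A, default mask 255.0.0.0 (/8)


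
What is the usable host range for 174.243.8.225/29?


Network: 174.243.8.224
Broadcast: 174.243.8.231
First usable = network + 1
Last usable = broadcast - 1
Range: 174.243.8.225 to 174.243.8.230


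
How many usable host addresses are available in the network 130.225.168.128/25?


Host bits = 32 - 25 = 7
Total addresses = 2^7 = 128
Usable = total - 2 (network and broadcast)
Usable hosts: 126


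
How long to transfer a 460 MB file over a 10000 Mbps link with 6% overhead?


Effective throughput = 10000 * (1 - 6/100) = 9400 Mbps
File size in Mb = 460 * 8 = 3680 Mb
Time = 3680 / 9400
Time = 0.3915 seconds


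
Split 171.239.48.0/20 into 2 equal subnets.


New prefix = 20 + 1 = 21
Each subnet has 2048 addresses
  171.239.48.0/21
  171.239.56.0/21
Subnets: 171.239.48.0/21, 171.239.56.0/21


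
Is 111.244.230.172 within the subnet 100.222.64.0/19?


Subnet network: 100.222.64.0
Test IP AND mask: 111.244.224.0
No, 111.244.230.172 is not in 100.222.64.0/19


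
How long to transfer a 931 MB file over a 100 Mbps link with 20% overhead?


Effective throughput = 100 * (1 - 20/100) = 80 Mbps
File size in Mb = 931 * 8 = 7448 Mb
Time = 7448 / 80
Time = 93.1 seconds


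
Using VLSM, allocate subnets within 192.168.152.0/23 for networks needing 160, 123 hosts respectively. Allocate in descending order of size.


160 hosts -> /24 (254 usable): 192.168.152.0/24
123 hosts -> /25 (126 usable): 192.168.153.0/25
Allocation: 192.168.152.0/24 (160 hosts, 254 usable); 192.168.153.0/25 (123 hosts, 126 usable)


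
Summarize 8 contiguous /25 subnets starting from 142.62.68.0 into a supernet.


Original prefix: /25
Number of subnets: 8 = 2^3
New prefix = 25 - 3 = 22
Supernet: 142.62.68.0/22


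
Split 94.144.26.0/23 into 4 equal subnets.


New prefix = 23 + 2 = 25
Each subnet has 128 addresses
  94.144.26.0/25
  94.144.26.128/25
  94.144.27.0/25
  94.144.27.128/25
Subnets: 94.144.26.0/25, 94.144.26.128/25, 94.144.27.0/25, 94.144.27.128/25


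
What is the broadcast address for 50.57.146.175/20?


Network: 50.57.144.0/20
Host bits = 12
Set all host bits to 1:
Broadcast: 50.57.159.255


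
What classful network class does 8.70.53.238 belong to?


First octet: 8
Binary: 00001000
0xxxxxxx -> Class A (1-126)
Class A, default mask 255.0.0.0 (/8)


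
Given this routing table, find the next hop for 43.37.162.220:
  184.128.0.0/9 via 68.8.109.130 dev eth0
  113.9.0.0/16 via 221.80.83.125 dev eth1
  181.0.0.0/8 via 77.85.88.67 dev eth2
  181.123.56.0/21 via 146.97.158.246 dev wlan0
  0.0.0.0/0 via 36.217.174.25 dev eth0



Longest prefix match for 43.37.162.220:
  /9 184.128.0.0: no
  /16 113.9.0.0: no
  /8 181.0.0.0: no
  /21 181.123.56.0: no
  /0 0.0.0.0: MATCH
Selected: next-hop 36.217.174.25 via eth0 (matched /0)


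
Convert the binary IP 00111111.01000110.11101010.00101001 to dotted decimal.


00111111 = 63
01000110 = 70
11101010 = 234
00101001 = 41
IP: 63.70.234.41


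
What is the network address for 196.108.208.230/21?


IP:   11000100.01101100.11010000.11100110
Mask: 11111111.11111111.11111000.00000000
AND operation:
Net:  11000100.01101100.11010000.00000000
Network: 196.108.208.0/21


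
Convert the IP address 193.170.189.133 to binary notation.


193 = 11000001
170 = 10101010
189 = 10111101
133 = 10000101
Binary: 11000001.10101010.10111101.10000101


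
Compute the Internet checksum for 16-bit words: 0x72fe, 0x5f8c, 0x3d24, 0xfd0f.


Sum all words (with carry folding):
+ 0x72fe = 0x72fe
+ 0x5f8c = 0xd28a
+ 0x3d24 = 0x0faf
+ 0xfd0f = 0x0cbf
One's complement: ~0x0cbf
Checksum = 0xf340


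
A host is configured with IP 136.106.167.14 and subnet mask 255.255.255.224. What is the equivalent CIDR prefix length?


Binary: 11111111.11111111.11111111.11100000
Count leading 1s
Prefix: /27


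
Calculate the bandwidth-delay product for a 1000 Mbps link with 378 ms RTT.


BDP = bandwidth * RTT
= 1000 Mbps * 378 ms
= 1000 * 1e6 * 378 / 1000 bits
= 378000000 bits
= 47250000 bytes
= 46142.5781 KB
BDP = 378000000 bits (47250000 bytes)


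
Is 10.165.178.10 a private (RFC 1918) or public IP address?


RFC 1918 private ranges:
  10.0.0.0/8 (10.0.0.0 - 10.255.255.255)
  172.16.0.0/12 (172.16.0.0 - 172.31.255.255)
  192.168.0.0/16 (192.168.0.0 - 192.168.255.255)
Private (in 10.0.0.0/8)


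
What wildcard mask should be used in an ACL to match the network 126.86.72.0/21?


Subnet mask: 255.255.248.0
Wildcard = 255.255.255.255 - subnet mask
255 - 255 = 0
255 - 255 = 0
255 - 248 = 7
255 - 0 = 255
Wildcard: 0.0.7.255


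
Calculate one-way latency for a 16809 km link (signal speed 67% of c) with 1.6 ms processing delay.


Speed = 0.67 * 3e5 km/s = 201000 km/s
Propagation delay = 16809 / 201000 = 0.0836 s = 83.6269 ms
Processing delay = 1.6 ms
Total one-way latency = 85.2269 ms


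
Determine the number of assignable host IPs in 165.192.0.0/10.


Host bits = 32 - 10 = 22
Total addresses = 2^22 = 4194304
Usable = total - 2 (network and broadcast)
Usable hosts: 4194302


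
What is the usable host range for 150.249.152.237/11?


Network: 150.224.0.0
Broadcast: 150.255.255.255
First usable = network + 1
Last usable = broadcast - 1
Range: 150.224.0.1 to 150.255.255.254


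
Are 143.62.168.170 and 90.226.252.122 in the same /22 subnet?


Mask: 255.255.252.0
143.62.168.170 AND mask = 143.62.168.0
90.226.252.122 AND mask = 90.226.252.0
No, different subnets (143.62.168.0 vs 90.226.252.0)


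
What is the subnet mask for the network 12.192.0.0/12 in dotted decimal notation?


/12 means 12 network bits, 20 host bits
Binary: 11111111111100000000000000000000
Mask: 255.240.0.0


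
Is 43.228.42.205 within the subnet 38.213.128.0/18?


Subnet network: 38.213.128.0
Test IP AND mask: 43.228.0.0
No, 43.228.42.205 is not in 38.213.128.0/18


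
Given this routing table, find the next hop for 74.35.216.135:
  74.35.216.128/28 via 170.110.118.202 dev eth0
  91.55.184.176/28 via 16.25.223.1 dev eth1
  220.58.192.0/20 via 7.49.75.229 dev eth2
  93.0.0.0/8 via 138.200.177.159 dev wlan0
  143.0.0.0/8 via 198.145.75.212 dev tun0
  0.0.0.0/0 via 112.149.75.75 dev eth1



Longest prefix match for 74.35.216.135:
  /28 74.35.216.128: MATCH
  /28 91.55.184.176: no
  /20 220.58.192.0: no
  /8 93.0.0.0: no
  /8 143.0.0.0: no
  /0 0.0.0.0: MATCH
Selected: next-hop 170.110.118.202 via eth0 (matched /28)


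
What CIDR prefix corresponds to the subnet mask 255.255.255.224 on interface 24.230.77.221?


Binary: 11111111.11111111.11111111.11100000
Count leading 1s
Prefix: /27


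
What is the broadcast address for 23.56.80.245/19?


Network: 23.56.64.0/19
Host bits = 13
Set all host bits to 1:
Broadcast: 23.56.95.255


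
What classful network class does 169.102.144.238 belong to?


First octet: 169
Binary: 10101001
10xxxxxx -> Class B (128-191)
Class B, default mask 255.255.0.0 (/16)


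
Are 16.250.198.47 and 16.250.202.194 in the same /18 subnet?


Mask: 255.255.192.0
16.250.198.47 AND mask = 16.250.192.0
16.250.202.194 AND mask = 16.250.192.0
Yes, same subnet (16.250.192.0)


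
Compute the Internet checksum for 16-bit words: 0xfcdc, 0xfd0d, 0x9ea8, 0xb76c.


Sum all words (with carry folding):
+ 0xfcdc = 0xfcdc
+ 0xfd0d = 0xf9ea
+ 0x9ea8 = 0x9893
+ 0xb76c = 0x5000
One's complement: ~0x5000
Checksum = 0xafff


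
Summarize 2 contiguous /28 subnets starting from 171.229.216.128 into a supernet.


Original prefix: /28
Number of subnets: 2 = 2^1
New prefix = 28 - 1 = 27
Supernet: 171.229.216.128/27


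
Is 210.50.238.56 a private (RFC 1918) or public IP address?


RFC 1918 private ranges:
  10.0.0.0/8 (10.0.0.0 - 10.255.255.255)
  172.16.0.0/12 (172.16.0.0 - 172.31.255.255)
  192.168.0.0/16 (192.168.0.0 - 192.168.255.255)
Public (not in any RFC 1918 range)


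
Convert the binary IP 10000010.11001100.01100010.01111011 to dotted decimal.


10000010 = 130
11001100 = 204
01100010 = 98
01111011 = 123
IP: 130.204.98.123


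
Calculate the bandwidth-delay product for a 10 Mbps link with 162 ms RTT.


BDP = bandwidth * RTT
= 10 Mbps * 162 ms
= 10 * 1e6 * 162 / 1000 bits
= 1620000 bits
= 202500 bytes
= 197.7539 KB
BDP = 1620000 bits (202500 bytes)


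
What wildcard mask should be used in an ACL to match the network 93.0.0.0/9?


Subnet mask: 255.128.0.0
Wildcard = 255.255.255.255 - subnet mask
255 - 255 = 0
255 - 128 = 127
255 - 0 = 255
255 - 0 = 255
Wildcard: 0.127.255.255


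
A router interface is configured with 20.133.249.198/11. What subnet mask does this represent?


/11 means 11 network bits, 21 host bits
Binary: 11111111111000000000000000000000
Mask: 255.224.0.0


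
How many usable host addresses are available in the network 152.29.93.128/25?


Host bits = 32 - 25 = 7
Total addresses = 2^7 = 128
Usable = total - 2 (network and broadcast)
Usable hosts: 126


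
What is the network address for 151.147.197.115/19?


IP:   10010111.10010011.11000101.01110011
Mask: 11111111.11111111.11100000.00000000
AND operation:
Net:  10010111.10010011.11000000.00000000
Network: 151.147.192.0/19


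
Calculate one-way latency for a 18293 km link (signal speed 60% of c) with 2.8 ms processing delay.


Speed = 0.6 * 3e5 km/s = 180000 km/s
Propagation delay = 18293 / 180000 = 0.1016 s = 101.6278 ms
Processing delay = 2.8 ms
Total one-way latency = 104.4278 ms


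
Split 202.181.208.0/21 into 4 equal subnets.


New prefix = 21 + 2 = 23
Each subnet has 512 addresses
  202.181.208.0/23
  202.181.210.0/23
  202.181.212.0/23
  202.181.214.0/23
Subnets: 202.181.208.0/23, 202.181.210.0/23, 202.181.212.0/23, 202.181.214.0/23


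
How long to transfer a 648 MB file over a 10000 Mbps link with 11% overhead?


Effective throughput = 10000 * (1 - 11/100) = 8900 Mbps
File size in Mb = 648 * 8 = 5184 Mb
Time = 5184 / 8900
Time = 0.5825 seconds


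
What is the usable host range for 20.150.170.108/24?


Network: 20.150.170.0
Broadcast: 20.150.170.255
First usable = network + 1
Last usable = broadcast - 1
Range: 20.150.170.1 to 20.150.170.254


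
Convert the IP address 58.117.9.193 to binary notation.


58 = 00111010
117 = 01110101
9 = 00001001
193 = 11000001
Binary: 00111010.01110101.00001001.11000001


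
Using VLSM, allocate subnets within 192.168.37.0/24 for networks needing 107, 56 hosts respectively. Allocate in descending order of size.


107 hosts -> /25 (126 usable): 192.168.37.0/25
56 hosts -> /26 (62 usable): 192.168.37.128/26
Allocation: 192.168.37.0/25 (107 hosts, 126 usable); 192.168.37.128/26 (56 hosts, 62 usable)


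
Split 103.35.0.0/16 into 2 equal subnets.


New prefix = 16 + 1 = 17
Each subnet has 32768 addresses
  103.35.0.0/17
  103.35.128.0/17
Subnets: 103.35.0.0/17, 103.35.128.0/17


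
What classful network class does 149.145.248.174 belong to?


First octet: 149
Binary: 10010101
10xxxxxx -> Class B (128-191)
Class B, default mask 255.255.0.0 (/16)


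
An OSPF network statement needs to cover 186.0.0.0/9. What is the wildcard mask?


Subnet mask: 255.128.0.0
Wildcard = 255.255.255.255 - subnet mask
255 - 255 = 0
255 - 128 = 127
255 - 0 = 255
255 - 0 = 255
Wildcard: 0.127.255.255


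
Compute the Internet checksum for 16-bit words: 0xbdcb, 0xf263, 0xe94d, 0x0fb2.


Sum all words (with carry folding):
+ 0xbdcb = 0xbdcb
+ 0xf263 = 0xb02f
+ 0xe94d = 0x997d
+ 0x0fb2 = 0xa92f
One's complement: ~0xa92f
Checksum = 0x56d0


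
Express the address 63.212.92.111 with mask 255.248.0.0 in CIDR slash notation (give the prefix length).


Binary: 11111111.11111000.00000000.00000000
Count leading 1s
Prefix: /13


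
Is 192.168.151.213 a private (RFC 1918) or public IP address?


RFC 1918 private ranges:
  10.0.0.0/8 (10.0.0.0 - 10.255.255.255)
  172.16.0.0/12 (172.16.0.0 - 172.31.255.255)
  192.168.0.0/16 (192.168.0.0 - 192.168.255.255)
Private (in 192.168.0.0/16)


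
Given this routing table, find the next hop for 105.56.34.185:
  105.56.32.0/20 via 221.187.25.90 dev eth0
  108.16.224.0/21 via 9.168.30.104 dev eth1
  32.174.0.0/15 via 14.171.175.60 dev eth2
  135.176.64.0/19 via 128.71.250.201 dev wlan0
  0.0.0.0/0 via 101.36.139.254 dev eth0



Longest prefix match for 105.56.34.185:
  /20 105.56.32.0: MATCH
  /21 108.16.224.0: no
  /15 32.174.0.0: no
  /19 135.176.64.0: no
  /0 0.0.0.0: MATCH
Selected: next-hop 221.187.25.90 via eth0 (matched /20)


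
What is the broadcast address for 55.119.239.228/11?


Network: 55.96.0.0/11
Host bits = 21
Set all host bits to 1:
Broadcast: 55.127.255.255


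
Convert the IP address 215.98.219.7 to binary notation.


215 = 11010111
98 = 01100010
219 = 11011011
7 = 00000111
Binary: 11010111.01100010.11011011.00000111


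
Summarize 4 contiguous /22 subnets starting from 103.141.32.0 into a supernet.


Original prefix: /22
Number of subnets: 4 = 2^2
New prefix = 22 - 2 = 20
Supernet: 103.141.32.0/20


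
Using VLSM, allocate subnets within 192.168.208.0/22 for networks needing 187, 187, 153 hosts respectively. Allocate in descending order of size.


187 hosts -> /24 (254 usable): 192.168.208.0/24
187 hosts -> /24 (254 usable): 192.168.209.0/24
153 hosts -> /24 (254 usable): 192.168.210.0/24
Allocation: 192.168.208.0/24 (187 hosts, 254 usable); 192.168.209.0/24 (187 hosts, 254 usable); 192.168.210.0/24 (153 hosts, 254 usable)


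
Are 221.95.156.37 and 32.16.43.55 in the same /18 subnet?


Mask: 255.255.192.0
221.95.156.37 AND mask = 221.95.128.0
32.16.43.55 AND mask = 32.16.0.0
No, different subnets (221.95.128.0 vs 32.16.0.0)


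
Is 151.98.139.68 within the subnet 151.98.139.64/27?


Subnet network: 151.98.139.64
Test IP AND mask: 151.98.139.64
Yes, 151.98.139.68 is in 151.98.139.64/27


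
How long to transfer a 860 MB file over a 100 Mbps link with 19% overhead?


Effective throughput = 100 * (1 - 19/100) = 81 Mbps
File size in Mb = 860 * 8 = 6880 Mb
Time = 6880 / 81
Time = 84.9383 seconds


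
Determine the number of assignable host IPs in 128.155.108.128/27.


Host bits = 32 - 27 = 5
Total addresses = 2^5 = 32
Usable = total - 2 (network and broadcast)
Usable hosts: 30


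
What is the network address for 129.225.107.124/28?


IP:   10000001.11100001.01101011.01111100
Mask: 11111111.11111111.11111111.11110000
AND operation:
Net:  10000001.11100001.01101011.01110000
Network: 129.225.107.112/28


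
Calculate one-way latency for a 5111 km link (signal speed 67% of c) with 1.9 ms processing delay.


Speed = 0.67 * 3e5 km/s = 201000 km/s
Propagation delay = 5111 / 201000 = 0.0254 s = 25.4279 ms
Processing delay = 1.9 ms
Total one-way latency = 27.3279 ms


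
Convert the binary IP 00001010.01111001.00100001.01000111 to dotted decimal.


00001010 = 10
01111001 = 121
00100001 = 33
01000111 = 71
IP: 10.121.33.71


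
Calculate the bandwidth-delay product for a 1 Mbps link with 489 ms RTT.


BDP = bandwidth * RTT
= 1 Mbps * 489 ms
= 1 * 1e6 * 489 / 1000 bits
= 489000 bits
= 61125 bytes
= 59.6924 KB
BDP = 489000 bits (61125 bytes)


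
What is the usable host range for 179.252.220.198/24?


Network: 179.252.220.0
Broadcast: 179.252.220.255
First usable = network + 1
Last usable = broadcast - 1
Range: 179.252.220.1 to 179.252.220.254


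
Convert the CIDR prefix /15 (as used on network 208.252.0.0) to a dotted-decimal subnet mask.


/15 means 15 network bits, 17 host bits
Binary: 11111111111111100000000000000000
Mask: 255.254.0.0


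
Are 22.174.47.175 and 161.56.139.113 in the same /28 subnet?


Mask: 255.255.255.240
22.174.47.175 AND mask = 22.174.47.160
161.56.139.113 AND mask = 161.56.139.112
No, different subnets (22.174.47.160 vs 161.56.139.112)


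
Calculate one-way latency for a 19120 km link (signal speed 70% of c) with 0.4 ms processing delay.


Speed = 0.7 * 3e5 km/s = 210000 km/s
Propagation delay = 19120 / 210000 = 0.091 s = 91.0476 ms
Processing delay = 0.4 ms
Total one-way latency = 91.4476 ms


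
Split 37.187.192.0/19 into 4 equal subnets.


New prefix = 19 + 2 = 21
Each subnet has 2048 addresses
  37.187.192.0/21
  37.187.200.0/21
  37.187.208.0/21
  37.187.216.0/21
Subnets: 37.187.192.0/21, 37.187.200.0/21, 37.187.208.0/21, 37.187.216.0/21


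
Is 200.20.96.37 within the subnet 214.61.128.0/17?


Subnet network: 214.61.128.0
Test IP AND mask: 200.20.0.0
No, 200.20.96.37 is not in 214.61.128.0/17


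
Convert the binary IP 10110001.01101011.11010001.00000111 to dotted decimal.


10110001 = 177
01101011 = 107
11010001 = 209
00000111 = 7
IP: 177.107.209.7


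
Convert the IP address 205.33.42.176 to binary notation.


205 = 11001101
33 = 00100001
42 = 00101010
176 = 10110000
Binary: 11001101.00100001.00101010.10110000


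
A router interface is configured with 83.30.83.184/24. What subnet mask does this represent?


/24 means 24 network bits, 8 host bits
Binary: 11111111111111111111111100000000
Mask: 255.255.255.0


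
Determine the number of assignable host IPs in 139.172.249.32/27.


Host bits = 32 - 27 = 5
Total addresses = 2^5 = 32
Usable = total - 2 (network and broadcast)
Usable hosts: 30


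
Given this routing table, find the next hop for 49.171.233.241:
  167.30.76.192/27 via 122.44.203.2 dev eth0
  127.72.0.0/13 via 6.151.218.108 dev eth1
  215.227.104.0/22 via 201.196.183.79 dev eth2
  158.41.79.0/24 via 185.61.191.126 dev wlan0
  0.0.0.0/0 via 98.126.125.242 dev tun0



Longest prefix match for 49.171.233.241:
  /27 167.30.76.192: no
  /13 127.72.0.0: no
  /22 215.227.104.0: no
  /24 158.41.79.0: no
  /0 0.0.0.0: MATCH
Selected: next-hop 98.126.125.242 via tun0 (matched /0)


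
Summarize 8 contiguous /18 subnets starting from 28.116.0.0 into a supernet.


Original prefix: /18
Number of subnets: 8 = 2^3
New prefix = 18 - 3 = 15
Supernet: 28.116.0.0/15


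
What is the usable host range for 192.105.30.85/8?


Network: 192.0.0.0
Broadcast: 192.255.255.255
First usable = network + 1
Last usable = broadcast - 1
Range: 192.0.0.1 to 192.255.255.254


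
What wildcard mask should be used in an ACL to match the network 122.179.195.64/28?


Subnet mask: 255.255.255.240
Wildcard = 255.255.255.255 - subnet mask
255 - 255 = 0
255 - 255 = 0
255 - 255 = 0
255 - 240 = 15
Wildcard: 0.0.0.15


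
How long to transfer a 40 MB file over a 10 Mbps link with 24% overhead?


Effective throughput = 10 * (1 - 24/100) = 7.6 Mbps
File size in Mb = 40 * 8 = 320 Mb
Time = 320 / 7.6
Time = 42.1053 seconds


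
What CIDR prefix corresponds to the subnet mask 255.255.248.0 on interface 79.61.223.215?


Binary: 11111111.11111111.11111000.00000000
Count leading 1s
Prefix: /21


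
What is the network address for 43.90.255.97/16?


IP:   00101011.01011010.11111111.01100001
Mask: 11111111.11111111.00000000.00000000
AND operation:
Net:  00101011.01011010.00000000.00000000
Network: 43.90.0.0/16


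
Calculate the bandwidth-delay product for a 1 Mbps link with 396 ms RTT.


BDP = bandwidth * RTT
= 1 Mbps * 396 ms
= 1 * 1e6 * 396 / 1000 bits
= 396000 bits
= 49500 bytes
= 48.3398 KB
BDP = 396000 bits (49500 bytes)


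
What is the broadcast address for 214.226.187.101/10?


Network: 214.192.0.0/10
Host bits = 22
Set all host bits to 1:
Broadcast: 214.255.255.255


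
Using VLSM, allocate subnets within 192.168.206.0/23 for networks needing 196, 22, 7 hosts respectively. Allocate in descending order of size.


196 hosts -> /24 (254 usable): 192.168.206.0/24
22 hosts -> /27 (30 usable): 192.168.207.0/27
7 hosts -> /28 (14 usable): 192.168.207.32/28
Allocation: 192.168.206.0/24 (196 hosts, 254 usable); 192.168.207.0/27 (22 hosts, 30 usable); 192.168.207.32/28 (7 hosts, 14 usable)


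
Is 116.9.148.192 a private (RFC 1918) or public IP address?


RFC 1918 private ranges:
  10.0.0.0/8 (10.0.0.0 - 10.255.255.255)
  172.16.0.0/12 (172.16.0.0 - 172.31.255.255)
  192.168.0.0/16 (192.168.0.0 - 192.168.255.255)
Public (not in any RFC 1918 range)


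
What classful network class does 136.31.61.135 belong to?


First octet: 136
Binary: 10001000
10xxxxxx -> Class B (128-191)
Class B, default mask 255.255.0.0 (/16)


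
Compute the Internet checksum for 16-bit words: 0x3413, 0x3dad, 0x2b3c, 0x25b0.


Sum all words (with carry folding):
+ 0x3413 = 0x3413
+ 0x3dad = 0x71c0
+ 0x2b3c = 0x9cfc
+ 0x25b0 = 0xc2ac
One's complement: ~0xc2ac
Checksum = 0x3d53


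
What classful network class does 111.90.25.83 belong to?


First octet: 111
Binary: 01101111
0xxxxxxx -> Class A (1-126)
Class A, default mask 255.0.0.0 (/8)


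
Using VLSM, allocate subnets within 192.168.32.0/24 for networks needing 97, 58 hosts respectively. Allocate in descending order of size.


97 hosts -> /25 (126 usable): 192.168.32.0/25
58 hosts -> /26 (62 usable): 192.168.32.128/26
Allocation: 192.168.32.0/25 (97 hosts, 126 usable); 192.168.32.128/26 (58 hosts, 62 usable)


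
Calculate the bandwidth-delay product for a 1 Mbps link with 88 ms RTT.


BDP = bandwidth * RTT
= 1 Mbps * 88 ms
= 1 * 1e6 * 88 / 1000 bits
= 88000 bits
= 11000 bytes
= 10.7422 KB
BDP = 88000 bits (11000 bytes)


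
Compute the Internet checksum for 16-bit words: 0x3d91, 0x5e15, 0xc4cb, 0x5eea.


Sum all words (with carry folding):
+ 0x3d91 = 0x3d91
+ 0x5e15 = 0x9ba6
+ 0xc4cb = 0x6072
+ 0x5eea = 0xbf5c
One's complement: ~0xbf5c
Checksum = 0x40a3


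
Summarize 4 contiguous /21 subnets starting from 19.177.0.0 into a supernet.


Original prefix: /21
Number of subnets: 4 = 2^2
New prefix = 21 - 2 = 19
Supernet: 19.177.0.0/19


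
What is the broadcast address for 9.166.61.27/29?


Network: 9.166.61.24/29
Host bits = 3
Set all host bits to 1:
Broadcast: 9.166.61.31


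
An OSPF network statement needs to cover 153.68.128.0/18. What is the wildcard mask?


Subnet mask: 255.255.192.0
Wildcard = 255.255.255.255 - subnet mask
255 - 255 = 0
255 - 255 = 0
255 - 192 = 63
255 - 0 = 255
Wildcard: 0.0.63.255


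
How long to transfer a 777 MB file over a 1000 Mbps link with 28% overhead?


Effective throughput = 1000 * (1 - 28/100) = 720 Mbps
File size in Mb = 777 * 8 = 6216 Mb
Time = 6216 / 720
Time = 8.6333 seconds


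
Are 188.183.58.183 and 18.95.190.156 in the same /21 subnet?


Mask: 255.255.248.0
188.183.58.183 AND mask = 188.183.56.0
18.95.190.156 AND mask = 18.95.184.0
No, different subnets (188.183.56.0 vs 18.95.184.0)


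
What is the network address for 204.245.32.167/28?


IP:   11001100.11110101.00100000.10100111
Mask: 11111111.11111111.11111111.11110000
AND operation:
Net:  11001100.11110101.00100000.10100000
Network: 204.245.32.160/28


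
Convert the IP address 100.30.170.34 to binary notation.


100 = 01100100
30 = 00011110
170 = 10101010
34 = 00100010
Binary: 01100100.00011110.10101010.00100010


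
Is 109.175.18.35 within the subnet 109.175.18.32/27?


Subnet network: 109.175.18.32
Test IP AND mask: 109.175.18.32
Yes, 109.175.18.35 is in 109.175.18.32/27


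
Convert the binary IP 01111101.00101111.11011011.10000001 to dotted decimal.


01111101 = 125
00101111 = 47
11011011 = 219
10000001 = 129
IP: 125.47.219.129


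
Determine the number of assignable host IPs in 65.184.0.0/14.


Host bits = 32 - 14 = 18
Total addresses = 2^18 = 262144
Usable = total - 2 (network and broadcast)
Usable hosts: 262142


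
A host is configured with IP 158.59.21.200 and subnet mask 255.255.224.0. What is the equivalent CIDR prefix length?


Binary: 11111111.11111111.11100000.00000000
Count leading 1s
Prefix: /19


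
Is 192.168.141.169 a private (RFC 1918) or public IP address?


RFC 1918 private ranges:
  10.0.0.0/8 (10.0.0.0 - 10.255.255.255)
  172.16.0.0/12 (172.16.0.0 - 172.31.255.255)
  192.168.0.0/16 (192.168.0.0 - 192.168.255.255)
Private (in 192.168.0.0/16)


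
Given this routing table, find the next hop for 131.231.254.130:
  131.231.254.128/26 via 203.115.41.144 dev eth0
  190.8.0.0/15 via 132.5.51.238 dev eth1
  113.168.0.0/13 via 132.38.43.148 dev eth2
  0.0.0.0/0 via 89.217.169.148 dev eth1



Longest prefix match for 131.231.254.130:
  /26 131.231.254.128: MATCH
  /15 190.8.0.0: no
  /13 113.168.0.0: no
  /0 0.0.0.0: MATCH
Selected: next-hop 203.115.41.144 via eth0 (matched /26)


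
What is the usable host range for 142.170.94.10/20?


Network: 142.170.80.0
Broadcast: 142.170.95.255
First usable = network + 1
Last usable = broadcast - 1
Range: 142.170.80.1 to 142.170.95.254


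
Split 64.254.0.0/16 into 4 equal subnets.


New prefix = 16 + 2 = 18
Each subnet has 16384 addresses
  64.254.0.0/18
  64.254.64.0/18
  64.254.128.0/18
  64.254.192.0/18
Subnets: 64.254.0.0/18, 64.254.64.0/18, 64.254.128.0/18, 64.254.192.0/18


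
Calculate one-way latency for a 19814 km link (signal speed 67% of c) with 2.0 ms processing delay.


Speed = 0.67 * 3e5 km/s = 201000 km/s
Propagation delay = 19814 / 201000 = 0.0986 s = 98.5771 ms
Processing delay = 2.0 ms
Total one-way latency = 100.5771 ms


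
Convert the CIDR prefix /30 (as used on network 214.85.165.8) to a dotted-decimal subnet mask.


/30 means 30 network bits, 2 host bits
Binary: 11111111111111111111111111111100
Mask: 255.255.255.252


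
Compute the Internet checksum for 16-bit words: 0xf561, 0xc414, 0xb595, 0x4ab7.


Sum all words (with carry folding):
+ 0xf561 = 0xf561
+ 0xc414 = 0xb976
+ 0xb595 = 0x6f0c
+ 0x4ab7 = 0xb9c3
One's complement: ~0xb9c3
Checksum = 0x463c


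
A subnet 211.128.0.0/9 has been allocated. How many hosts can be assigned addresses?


Host bits = 32 - 9 = 23
Total addresses = 2^23 = 8388608
Usable = total - 2 (network and broadcast)
Usable hosts: 8388606
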